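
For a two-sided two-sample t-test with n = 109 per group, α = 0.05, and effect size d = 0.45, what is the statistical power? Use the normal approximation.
Power ≈ 0.91

Power calculation (two-sample t-test, normal approximation):
z_β = d · √(n/2) - z_{α/2}
z_β = 0.45 · √(109/2) - 1.960
z_β = 0.45 · 7.382 - 1.960
z_β = 1.362

Power = Φ(z_β) = Φ(1.362) ≈ 0.913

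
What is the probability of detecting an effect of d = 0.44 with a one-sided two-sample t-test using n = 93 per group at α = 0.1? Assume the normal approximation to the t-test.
Power ≈ 0.96

Power calculation (two-sample t-test, normal approximation):
z_β = d · √(n/2) - z_α
z_β = 0.44 · √(93/2) - 1.282
z_β = 0.44 · 6.819 - 1.282
z_β = 1.719

Power = Φ(z_β) = Φ(1.719) ≈ 0.957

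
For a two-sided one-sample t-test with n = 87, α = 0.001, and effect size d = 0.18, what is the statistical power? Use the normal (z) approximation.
Power ≈ 0.05

Power calculation (one-sample t-test, normal approximation):
z_β = d · √n - z_{α/2}
z_β = 0.18 · √87 - 3.291
z_β = 0.18 · 9.327 - 3.291
z_β = -1.612

Power = Φ(z_β) = Φ(-1.612) ≈ 0.054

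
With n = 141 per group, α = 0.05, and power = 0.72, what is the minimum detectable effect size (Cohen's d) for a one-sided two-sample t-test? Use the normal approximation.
d ≈ 0.27

Minimum detectable effect (two-sample t-test, normal approximation):
d = (z_α + z_β) / √(n/2)
d = (1.645 + 0.583) / √(141/2)
d = 2.228 / 8.396
d ≈ 0.27

By Cohen's convention (0.2 small / 0.5 medium / 0.8 large): small effect.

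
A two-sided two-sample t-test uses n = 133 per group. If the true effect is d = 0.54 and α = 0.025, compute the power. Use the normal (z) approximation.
Power ≈ 0.98

Power calculation (two-sample t-test, normal approximation):
z_β = d · √(n/2) - z_{α/2}
z_β = 0.54 · √(133/2) - 2.241
z_β = 0.54 · 8.155 - 2.241
z_β = 2.162

Power = Φ(z_β) = Φ(2.162) ≈ 0.985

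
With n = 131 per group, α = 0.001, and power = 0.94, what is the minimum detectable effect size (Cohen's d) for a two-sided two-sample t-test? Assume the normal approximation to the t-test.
d ≈ 0.60

Minimum detectable effect (two-sample t-test, normal approximation):
d = (z_{α/2} + z_β) / √(n/2)
d = (3.291 + 1.555) / √(131/2)
d = 4.845 / 8.093
d ≈ 0.60

By Cohen's convention (0.2 small / 0.5 medium / 0.8 large): medium effect.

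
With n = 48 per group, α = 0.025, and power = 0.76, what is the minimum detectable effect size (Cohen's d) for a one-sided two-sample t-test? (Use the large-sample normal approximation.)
d ≈ 0.54

Minimum detectable effect (two-sample t-test, normal approximation):
d = (z_α + z_β) / √(n/2)
d = (1.960 + 0.706) / √(48/2)
d = 2.666 / 4.899
d ≈ 0.54

By Cohen's convention (0.2 small / 0.5 medium / 0.8 large): medium effect.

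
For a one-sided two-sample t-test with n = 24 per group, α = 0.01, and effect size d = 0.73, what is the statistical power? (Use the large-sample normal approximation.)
Power ≈ 0.58

Power calculation (two-sample t-test, normal approximation):
z_β = d · √(n/2) - z_α
z_β = 0.73 · √(24/2) - 2.326
z_β = 0.73 · 3.464 - 2.326
z_β = 0.202

Power = Φ(z_β) = Φ(0.202) ≈ 0.580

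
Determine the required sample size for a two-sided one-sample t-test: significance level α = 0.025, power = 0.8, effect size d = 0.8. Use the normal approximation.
n = 15

Sample size formula (one-sample t-test, normal approximation):
n = ((z_{α/2} + z_β) / d)²

z_{α/2} = 2.241 (for α = 0.025, two-sided)
z_β = 0.842 (for power = 0.8)
d = 0.8

n = ((2.241 + 0.842) / 0.8)²
n = (3.854)²
n ≈ 14.85
Round up to the next whole number: n = 15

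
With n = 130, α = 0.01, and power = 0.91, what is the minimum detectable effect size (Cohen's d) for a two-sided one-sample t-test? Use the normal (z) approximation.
d ≈ 0.34

Minimum detectable effect (one-sample t-test, normal approximation):
d = (z_{α/2} + z_β) / √n
d = (2.576 + 1.341) / √130
d = 3.917 / 11.402
d ≈ 0.34

By Cohen's convention (0.2 small / 0.5 medium / 0.8 large): small effect.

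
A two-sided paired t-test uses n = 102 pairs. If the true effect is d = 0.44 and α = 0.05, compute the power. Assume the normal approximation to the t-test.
Power ≈ 0.99

Power calculation (paired t-test, normal approximation):
z_β = d · √n - z_{α/2}
z_β = 0.44 · √102 - 1.960
z_β = 0.44 · 10.100 - 1.960
z_β = 2.484

Power = Φ(z_β) = Φ(2.484) ≈ 0.994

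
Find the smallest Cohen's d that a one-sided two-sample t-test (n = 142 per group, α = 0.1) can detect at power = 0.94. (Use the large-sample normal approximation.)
d ≈ 0.34

Minimum detectable effect (two-sample t-test, normal approximation):
d = (z_α + z_β) / √(n/2)
d = (1.282 + 1.555) / √(142/2)
d = 2.836 / 8.426
d ≈ 0.34

By Cohen's convention (0.2 small / 0.5 medium / 0.8 large): small effect.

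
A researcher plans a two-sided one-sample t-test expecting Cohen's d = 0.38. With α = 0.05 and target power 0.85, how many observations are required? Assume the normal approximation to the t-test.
n = 63

Sample size formula (one-sample t-test, normal approximation):
n = ((z_{α/2} + z_β) / d)²

z_{α/2} = 1.960 (for α = 0.05, two-sided)
z_β = 1.036 (for power = 0.85)
d = 0.38

n = ((1.960 + 1.036) / 0.38)²
n = (7.884)²
n ≈ 62.16
Round up to the next whole number: n = 63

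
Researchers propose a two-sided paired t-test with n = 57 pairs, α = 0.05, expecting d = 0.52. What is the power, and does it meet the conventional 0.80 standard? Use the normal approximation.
Power ≈ 0.98; the study is adequately powered (power ≥ 0.80)

Power calculation (paired t-test, normal approximation):
z_β = d · √n - z_{α/2}
z_β = 0.52 · √57 - 1.960
z_β = 0.52 · 7.550 - 1.960
z_β = 1.966

Power = Φ(z_β) = Φ(1.966) ≈ 0.975

Effect size d = 0.52 is medium by Cohen's convention (0.2/0.5/0.8).

Threshold: power ≥ 0.80 is conventionally adequate.
Power ≈ 0.98 → the study is adequately powered (power ≥ 0.80).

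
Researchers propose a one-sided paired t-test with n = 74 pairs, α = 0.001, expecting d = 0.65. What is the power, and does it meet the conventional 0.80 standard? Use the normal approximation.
Power ≈ 0.99; the study is adequately powered (power ≥ 0.80)

Power calculation (paired t-test, normal approximation):
z_β = d · √n - z_α
z_β = 0.65 · √74 - 3.090
z_β = 0.65 · 8.602 - 3.090
z_β = 2.501

Power = Φ(z_β) = Φ(2.501) ≈ 0.994

Effect size d = 0.65 is medium by Cohen's convention (0.2/0.5/0.8).

Threshold: power ≥ 0.80 is conventionally adequate.
Power ≈ 0.99 → the study is adequately powered (power ≥ 0.80).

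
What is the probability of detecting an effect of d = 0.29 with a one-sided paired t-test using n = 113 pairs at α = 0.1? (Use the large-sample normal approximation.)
Power ≈ 0.96

Power calculation (paired t-test, normal approximation):
z_β = d · √n - z_α
z_β = 0.29 · √113 - 1.282
z_β = 0.29 · 10.630 - 1.282
z_β = 1.801

Power = Φ(z_β) = Φ(1.801) ≈ 0.964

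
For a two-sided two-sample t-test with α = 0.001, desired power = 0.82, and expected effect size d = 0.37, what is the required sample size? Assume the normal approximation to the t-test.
n = 259 per group

Sample size formula (two-sample t-test, normal approximation):
n = 2 · ((z_{α/2} + z_β) / d)²

z_{α/2} = 3.291 (for α = 0.001, two-sided)
z_β = 0.915 (for power = 0.82)
d = 0.37

n = 2 · ((3.291 + 0.915) / 0.37)²
n = 2 · (11.368)²
n ≈ 258.46
Round up to the next whole number: n = 259 per group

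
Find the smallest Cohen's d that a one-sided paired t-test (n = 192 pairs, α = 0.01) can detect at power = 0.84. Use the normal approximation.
d ≈ 0.24

Minimum detectable effect (paired t-test, normal approximation):
d = (z_α + z_β) / √n
d = (2.326 + 0.994) / √192
d = 3.321 / 13.856
d ≈ 0.24

By Cohen's convention (0.2 small / 0.5 medium / 0.8 large): small effect.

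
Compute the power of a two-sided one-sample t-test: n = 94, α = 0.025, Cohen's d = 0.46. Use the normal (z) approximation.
Power ≈ 0.99

Power calculation (one-sample t-test, normal approximation):
z_β = d · √n - z_{α/2}
z_β = 0.46 · √94 - 2.241
z_β = 0.46 · 9.695 - 2.241
z_β = 2.218

Power = Φ(z_β) = Φ(2.218) ≈ 0.987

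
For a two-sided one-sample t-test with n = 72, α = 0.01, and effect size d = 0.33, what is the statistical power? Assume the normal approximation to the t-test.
Power ≈ 0.59

Power calculation (one-sample t-test, normal approximation):
z_β = d · √n - z_{α/2}
z_β = 0.33 · √72 - 2.576
z_β = 0.33 · 8.485 - 2.576
z_β = 0.224

Power = Φ(z_β) = Φ(0.224) ≈ 0.589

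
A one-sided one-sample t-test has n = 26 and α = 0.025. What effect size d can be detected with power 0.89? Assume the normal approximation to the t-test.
d ≈ 0.62

Minimum detectable effect (one-sample t-test, normal approximation):
d = (z_α + z_β) / √n
d = (1.960 + 1.227) / √26
d = 3.186 / 5.099
d ≈ 0.62

By Cohen's convention (0.2 small / 0.5 medium / 0.8 large): medium effect.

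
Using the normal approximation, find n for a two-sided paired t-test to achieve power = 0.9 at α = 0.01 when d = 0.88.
n = 20 pairs

Sample size formula (paired t-test, normal approximation):
n = ((z_{α/2} + z_β) / d)²

z_{α/2} = 2.576 (for α = 0.01, two-sided)
z_β = 1.282 (for power = 0.9)
d = 0.88

n = ((2.576 + 1.282) / 0.88)²
n = (4.384)²
n ≈ 19.22
Round up to the next whole number: n = 20 pairs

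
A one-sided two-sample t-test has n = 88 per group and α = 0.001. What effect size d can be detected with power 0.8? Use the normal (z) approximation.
d ≈ 0.59

Minimum detectable effect (two-sample t-test, normal approximation):
d = (z_α + z_β) / √(n/2)
d = (3.090 + 0.842) / √(88/2)
d = 3.932 / 6.633
d ≈ 0.59

By Cohen's convention (0.2 small / 0.5 medium / 0.8 large): medium effect.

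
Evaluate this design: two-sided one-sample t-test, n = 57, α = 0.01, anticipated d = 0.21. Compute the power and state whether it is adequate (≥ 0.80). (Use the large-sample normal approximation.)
Power ≈ 0.16; the study is underpowered (power < 0.80)

Power calculation (one-sample t-test, normal approximation):
z_β = d · √n - z_{α/2}
z_β = 0.21 · √57 - 2.576
z_β = 0.21 · 7.550 - 2.576
z_β = -0.990

Power = Φ(z_β) = Φ(-0.990) ≈ 0.161

Effect size d = 0.21 is small by Cohen's convention (0.2/0.5/0.8).

Threshold: power ≥ 0.80 is conventionally adequate.
Power ≈ 0.16 → the study is underpowered (power < 0.80).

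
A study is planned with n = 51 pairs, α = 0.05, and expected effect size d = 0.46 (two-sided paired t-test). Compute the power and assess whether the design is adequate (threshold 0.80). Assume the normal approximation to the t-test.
Power ≈ 0.91; the study is adequately powered (power ≥ 0.80)

Power calculation (paired t-test, normal approximation):
z_β = d · √n - z_{α/2}
z_β = 0.46 · √51 - 1.960
z_β = 0.46 · 7.141 - 1.960
z_β = 1.325

Power = Φ(z_β) = Φ(1.325) ≈ 0.907

Effect size d = 0.46 is small by Cohen's convention (0.2/0.5/0.8).

Threshold: power ≥ 0.80 is conventionally adequate.
Power ≈ 0.91 → the study is adequately powered (power ≥ 0.80).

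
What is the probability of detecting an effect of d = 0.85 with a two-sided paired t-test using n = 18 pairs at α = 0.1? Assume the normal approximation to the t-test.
Power ≈ 0.98

Power calculation (paired t-test, normal approximation):
z_β = d · √n - z_{α/2}
z_β = 0.85 · √18 - 1.645
z_β = 0.85 · 4.243 - 1.645
z_β = 1.961

Power = Φ(z_β) = Φ(1.961) ≈ 0.975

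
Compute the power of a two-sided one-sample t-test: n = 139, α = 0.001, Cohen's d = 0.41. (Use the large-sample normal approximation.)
Power ≈ 0.94

Power calculation (one-sample t-test, normal approximation):
z_β = d · √n - z_{α/2}
z_β = 0.41 · √139 - 3.291
z_β = 0.41 · 11.790 - 3.291
z_β = 1.543

Power = Φ(z_β) = Φ(1.543) ≈ 0.939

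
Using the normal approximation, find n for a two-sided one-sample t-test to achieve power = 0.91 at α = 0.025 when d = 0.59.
n = 37

Sample size formula (one-sample t-test, normal approximation):
n = ((z_{α/2} + z_β) / d)²

z_{α/2} = 2.241 (for α = 0.025, two-sided)
z_β = 1.341 (for power = 0.91)
d = 0.59

n = ((2.241 + 1.341) / 0.59)²
n = (6.071)²
n ≈ 36.86
Round up to the next whole number: n = 37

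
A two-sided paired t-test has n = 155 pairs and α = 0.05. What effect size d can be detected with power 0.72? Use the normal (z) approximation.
d ≈ 0.20

Minimum detectable effect (paired t-test, normal approximation):
d = (z_{α/2} + z_β) / √n
d = (1.960 + 0.583) / √155
d = 2.543 / 12.450
d ≈ 0.20

By Cohen's convention (0.2 small / 0.5 medium / 0.8 large): small effect.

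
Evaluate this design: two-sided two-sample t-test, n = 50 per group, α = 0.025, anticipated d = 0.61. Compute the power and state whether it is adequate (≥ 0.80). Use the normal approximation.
Power ≈ 0.79; the study is underpowered (power < 0.80)

Power calculation (two-sample t-test, normal approximation):
z_β = d · √(n/2) - z_{α/2}
z_β = 0.61 · √(50/2) - 2.241
z_β = 0.61 · 5.000 - 2.241
z_β = 0.809

Power = Φ(z_β) = Φ(0.809) ≈ 0.791

Effect size d = 0.61 is medium by Cohen's convention (0.2/0.5/0.8).

Threshold: power ≥ 0.80 is conventionally adequate.
Power ≈ 0.79 → the study is underpowered (power < 0.80).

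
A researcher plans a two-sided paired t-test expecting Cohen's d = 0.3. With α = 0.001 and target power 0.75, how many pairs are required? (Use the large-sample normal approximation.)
n = 175 pairs

Sample size formula (paired t-test, normal approximation):
n = ((z_{α/2} + z_β) / d)²

z_{α/2} = 3.291 (for α = 0.001, two-sided)
z_β = 0.674 (for power = 0.75)
d = 0.3

n = ((3.291 + 0.674) / 0.3)²
n = (13.217)²
n ≈ 174.69
Round up to the next whole number: n = 175 pairs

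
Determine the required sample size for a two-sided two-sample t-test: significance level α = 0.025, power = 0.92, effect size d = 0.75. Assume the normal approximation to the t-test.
n = 48 per group

Sample size formula (two-sample t-test, normal approximation):
n = 2 · ((z_{α/2} + z_β) / d)²

z_{α/2} = 2.241 (for α = 0.025, two-sided)
z_β = 1.405 (for power = 0.92)
d = 0.75

n = 2 · ((2.241 + 1.405) / 0.75)²
n = 2 · (4.861)²
n ≈ 47.26
Round up to the next whole number: n = 48 per group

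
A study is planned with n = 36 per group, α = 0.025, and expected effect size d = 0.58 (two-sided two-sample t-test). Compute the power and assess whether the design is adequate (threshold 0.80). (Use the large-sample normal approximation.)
Power ≈ 0.59; the study is underpowered (power < 0.80)

Power calculation (two-sample t-test, normal approximation):
z_β = d · √(n/2) - z_{α/2}
z_β = 0.58 · √(36/2) - 2.241
z_β = 0.58 · 4.243 - 2.241
z_β = 0.219

Power = Φ(z_β) = Φ(0.219) ≈ 0.587

Effect size d = 0.58 is medium by Cohen's convention (0.2/0.5/0.8).

Threshold: power ≥ 0.80 is conventionally adequate.
Power ≈ 0.59 → the study is underpowered (power < 0.80).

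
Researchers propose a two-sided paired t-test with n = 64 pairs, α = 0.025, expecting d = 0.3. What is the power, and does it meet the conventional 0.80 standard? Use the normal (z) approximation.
Power ≈ 0.56; the study is underpowered (power < 0.80)

Power calculation (paired t-test, normal approximation):
z_β = d · √n - z_{α/2}
z_β = 0.3 · √64 - 2.241
z_β = 0.3 · 8.000 - 2.241
z_β = 0.159

Power = Φ(z_β) = Φ(0.159) ≈ 0.563

Effect size d = 0.3 is small by Cohen's convention (0.2/0.5/0.8).

Threshold: power ≥ 0.80 is conventionally adequate.
Power ≈ 0.56 → the study is underpowered (power < 0.80).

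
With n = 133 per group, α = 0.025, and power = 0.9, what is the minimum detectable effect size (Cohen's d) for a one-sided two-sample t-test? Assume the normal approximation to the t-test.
d ≈ 0.40

Minimum detectable effect (two-sample t-test, normal approximation):
d = (z_α + z_β) / √(n/2)
d = (1.960 + 1.282) / √(133/2)
d = 3.242 / 8.155
d ≈ 0.40

By Cohen's convention (0.2 small / 0.5 medium / 0.8 large): small effect.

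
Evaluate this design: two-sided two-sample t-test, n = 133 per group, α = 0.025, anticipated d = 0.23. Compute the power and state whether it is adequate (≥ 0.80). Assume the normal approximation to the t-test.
Power ≈ 0.36; the study is underpowered (power < 0.80)

Power calculation (two-sample t-test, normal approximation):
z_β = d · √(n/2) - z_{α/2}
z_β = 0.23 · √(133/2) - 2.241
z_β = 0.23 · 8.155 - 2.241
z_β = -0.366

Power = Φ(z_β) = Φ(-0.366) ≈ 0.357

Effect size d = 0.23 is small by Cohen's convention (0.2/0.5/0.8).

Threshold: power ≥ 0.80 is conventionally adequate.
Power ≈ 0.36 → the study is underpowered (power < 0.80).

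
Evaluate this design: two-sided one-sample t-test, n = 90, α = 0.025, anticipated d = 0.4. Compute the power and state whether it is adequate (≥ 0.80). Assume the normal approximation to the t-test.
Power ≈ 0.94; the study is adequately powered (power ≥ 0.80)

Power calculation (one-sample t-test, normal approximation):
z_β = d · √n - z_{α/2}
z_β = 0.4 · √90 - 2.241
z_β = 0.4 · 9.487 - 2.241
z_β = 1.553

Power = Φ(z_β) = Φ(1.553) ≈ 0.940

Effect size d = 0.4 is small by Cohen's convention (0.2/0.5/0.8).

Threshold: power ≥ 0.80 is conventionally adequate.
Power ≈ 0.94 → the study is adequately powered (power ≥ 0.80).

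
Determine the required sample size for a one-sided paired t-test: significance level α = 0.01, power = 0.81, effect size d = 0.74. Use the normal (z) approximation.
n = 19 pairs

Sample size formula (paired t-test, normal approximation):
n = ((z_α + z_β) / d)²

z_α = 2.326 (for α = 0.01, one-sided)
z_β = 0.878 (for power = 0.81)
d = 0.74

n = ((2.326 + 0.878) / 0.74)²
n = (4.330)²
n ≈ 18.75
Round up to the next whole number: n = 19 pairs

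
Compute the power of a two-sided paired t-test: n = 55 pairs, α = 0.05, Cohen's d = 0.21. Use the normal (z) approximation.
Power ≈ 0.34

Power calculation (paired t-test, normal approximation):
z_β = d · √n - z_{α/2}
z_β = 0.21 · √55 - 1.960
z_β = 0.21 · 7.416 - 1.960
z_β = -0.403

Power = Φ(z_β) = Φ(-0.403) ≈ 0.344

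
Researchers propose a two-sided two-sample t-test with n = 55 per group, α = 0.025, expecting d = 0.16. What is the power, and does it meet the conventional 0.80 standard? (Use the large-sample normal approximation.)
Power ≈ 0.08; the study is underpowered (power < 0.80)

Power calculation (two-sample t-test, normal approximation):
z_β = d · √(n/2) - z_{α/2}
z_β = 0.16 · √(55/2) - 2.241
z_β = 0.16 · 5.244 - 2.241
z_β = -1.402

Power = Φ(z_β) = Φ(-1.402) ≈ 0.080

Effect size d = 0.16 is very small by Cohen's convention (0.2/0.5/0.8).

Threshold: power ≥ 0.80 is conventionally adequate.
Power ≈ 0.08 → the study is underpowered (power < 0.80).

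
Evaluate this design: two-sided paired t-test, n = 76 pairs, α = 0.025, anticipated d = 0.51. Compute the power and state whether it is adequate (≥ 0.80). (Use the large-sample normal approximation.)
Power ≈ 0.99; the study is adequately powered (power ≥ 0.80)

Power calculation (paired t-test, normal approximation):
z_β = d · √n - z_{α/2}
z_β = 0.51 · √76 - 2.241
z_β = 0.51 · 8.718 - 2.241
z_β = 2.205

Power = Φ(z_β) = Φ(2.205) ≈ 0.986

Effect size d = 0.51 is medium by Cohen's convention (0.2/0.5/0.8).

Threshold: power ≥ 0.80 is conventionally adequate.
Power ≈ 0.99 → the study is adequately powered (power ≥ 0.80).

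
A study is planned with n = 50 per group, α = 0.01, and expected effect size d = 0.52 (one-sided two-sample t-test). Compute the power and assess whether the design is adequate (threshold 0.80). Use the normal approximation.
Power ≈ 0.61; the study is underpowered (power < 0.80)

Power calculation (two-sample t-test, normal approximation):
z_β = d · √(n/2) - z_α
z_β = 0.52 · √(50/2) - 2.326
z_β = 0.52 · 5.000 - 2.326
z_β = 0.274

Power = Φ(z_β) = Φ(0.274) ≈ 0.608

Effect size d = 0.52 is medium by Cohen's convention (0.2/0.5/0.8).

Threshold: power ≥ 0.80 is conventionally adequate.
Power ≈ 0.61 → the study is underpowered (power < 0.80).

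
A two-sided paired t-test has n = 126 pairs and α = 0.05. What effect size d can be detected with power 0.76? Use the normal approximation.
d ≈ 0.24

Minimum detectable effect (paired t-test, normal approximation):
d = (z_{α/2} + z_β) / √n
d = (1.960 + 0.706) / √126
d = 2.666 / 11.225
d ≈ 0.24

By Cohen's convention (0.2 small / 0.5 medium / 0.8 large): small effect.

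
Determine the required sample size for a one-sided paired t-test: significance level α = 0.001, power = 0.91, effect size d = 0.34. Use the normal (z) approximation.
n = 170 pairs

Sample size formula (paired t-test, normal approximation):
n = ((z_α + z_β) / d)²

z_α = 3.090 (for α = 0.001, one-sided)
z_β = 1.341 (for power = 0.91)
d = 0.34

n = ((3.090 + 1.341) / 0.34)²
n = (13.032)²
n ≈ 169.83
Round up to the next whole number: n = 170 pairs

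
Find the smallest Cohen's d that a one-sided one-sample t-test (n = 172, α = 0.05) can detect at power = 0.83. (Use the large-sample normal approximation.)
d ≈ 0.20

Minimum detectable effect (one-sample t-test, normal approximation):
d = (z_α + z_β) / √n
d = (1.645 + 0.954) / √172
d = 2.599 / 13.115
d ≈ 0.20

By Cohen's convention (0.2 small / 0.5 medium / 0.8 large): small effect.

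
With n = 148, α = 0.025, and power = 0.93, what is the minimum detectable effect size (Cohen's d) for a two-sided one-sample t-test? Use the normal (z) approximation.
d ≈ 0.31

Minimum detectable effect (one-sample t-test, normal approximation):
d = (z_{α/2} + z_β) / √n
d = (2.241 + 1.476) / √148
d = 3.717 / 12.166
d ≈ 0.31

By Cohen's convention (0.2 small / 0.5 medium / 0.8 large): small effect.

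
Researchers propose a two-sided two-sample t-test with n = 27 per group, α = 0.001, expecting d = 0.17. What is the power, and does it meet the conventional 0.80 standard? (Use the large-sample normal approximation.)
Power ≈ 0.00; the study is underpowered (power < 0.80)

Power calculation (two-sample t-test, normal approximation):
z_β = d · √(n/2) - z_{α/2}
z_β = 0.17 · √(27/2) - 3.291
z_β = 0.17 · 3.674 - 3.291
z_β = -2.666

Power = Φ(z_β) = Φ(-2.666) ≈ 0.004

Effect size d = 0.17 is very small by Cohen's convention (0.2/0.5/0.8).

Threshold: power ≥ 0.80 is conventionally adequate.
Power ≈ 0.00 → the study is underpowered (power < 0.80).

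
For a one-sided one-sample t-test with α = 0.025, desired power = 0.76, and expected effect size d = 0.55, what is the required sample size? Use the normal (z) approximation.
n = 24

Sample size formula (one-sample t-test, normal approximation):
n = ((z_α + z_β) / d)²

z_α = 1.960 (for α = 0.025, one-sided)
z_β = 0.706 (for power = 0.76)
d = 0.55

n = ((1.960 + 0.706) / 0.55)²
n = (4.847)²
n ≈ 23.49
Round up to the next whole number: n = 24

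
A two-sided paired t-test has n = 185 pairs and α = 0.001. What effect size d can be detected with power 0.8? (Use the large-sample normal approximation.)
d ≈ 0.30

Minimum detectable effect (paired t-test, normal approximation):
d = (z_{α/2} + z_β) / √n
d = (3.291 + 0.842) / √185
d = 4.132 / 13.601
d ≈ 0.30

By Cohen's convention (0.2 small / 0.5 medium / 0.8 large): small effect.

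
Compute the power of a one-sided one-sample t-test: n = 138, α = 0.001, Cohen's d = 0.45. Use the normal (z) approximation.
Power ≈ 0.99

Power calculation (one-sample t-test, normal approximation):
z_β = d · √n - z_α
z_β = 0.45 · √138 - 3.090
z_β = 0.45 · 11.747 - 3.090
z_β = 2.196

Power = Φ(z_β) = Φ(2.196) ≈ 0.986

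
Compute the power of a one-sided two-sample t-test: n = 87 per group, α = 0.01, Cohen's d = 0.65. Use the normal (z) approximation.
Power ≈ 0.98

Power calculation (two-sample t-test, normal approximation):
z_β = d · √(n/2) - z_α
z_β = 0.65 · √(87/2) - 2.326
z_β = 0.65 · 6.595 - 2.326
z_β = 1.961

Power = Φ(z_β) = Φ(1.961) ≈ 0.975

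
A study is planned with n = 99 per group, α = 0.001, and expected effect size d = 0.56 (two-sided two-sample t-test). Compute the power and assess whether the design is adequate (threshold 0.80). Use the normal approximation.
Power ≈ 0.74; the study is underpowered (power < 0.80)

Power calculation (two-sample t-test, normal approximation):
z_β = d · √(n/2) - z_{α/2}
z_β = 0.56 · √(99/2) - 3.291
z_β = 0.56 · 7.036 - 3.291
z_β = 0.649

Power = Φ(z_β) = Φ(0.649) ≈ 0.742

Effect size d = 0.56 is medium by Cohen's convention (0.2/0.5/0.8).

Threshold: power ≥ 0.80 is conventionally adequate.
Power ≈ 0.74 → the study is underpowered (power < 0.80).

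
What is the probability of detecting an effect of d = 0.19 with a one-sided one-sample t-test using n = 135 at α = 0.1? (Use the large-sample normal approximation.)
Power ≈ 0.82

Power calculation (one-sample t-test, normal approximation):
z_β = d · √n - z_α
z_β = 0.19 · √135 - 1.282
z_β = 0.19 · 11.619 - 1.282
z_β = 0.926

Power = Φ(z_β) = Φ(0.926) ≈ 0.823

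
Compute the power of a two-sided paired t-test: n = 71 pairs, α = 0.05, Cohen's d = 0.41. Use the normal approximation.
Power ≈ 0.93

Power calculation (paired t-test, normal approximation):
z_β = d · √n - z_{α/2}
z_β = 0.41 · √71 - 1.960
z_β = 0.41 · 8.426 - 1.960
z_β = 1.495

Power = Φ(z_β) = Φ(1.495) ≈ 0.933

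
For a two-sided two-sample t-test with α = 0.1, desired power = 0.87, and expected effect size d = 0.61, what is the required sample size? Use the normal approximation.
n = 42 per group

Sample size formula (two-sample t-test, normal approximation):
n = 2 · ((z_{α/2} + z_β) / d)²

z_{α/2} = 1.645 (for α = 0.1, two-sided)
z_β = 1.126 (for power = 0.87)
d = 0.61

n = 2 · ((1.645 + 1.126) / 0.61)²
n = 2 · (4.543)²
n ≈ 41.28
Round up to the next whole number: n = 42 per group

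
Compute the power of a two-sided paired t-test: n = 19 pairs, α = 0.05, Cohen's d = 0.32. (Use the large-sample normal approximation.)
Power ≈ 0.29

Power calculation (paired t-test, normal approximation):
z_β = d · √n - z_{α/2}
z_β = 0.32 · √19 - 1.960
z_β = 0.32 · 4.359 - 1.960
z_β = -0.565

Power = Φ(z_β) = Φ(-0.565) ≈ 0.286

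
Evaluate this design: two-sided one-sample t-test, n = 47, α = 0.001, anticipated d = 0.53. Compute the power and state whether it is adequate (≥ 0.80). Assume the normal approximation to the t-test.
Power ≈ 0.63; the study is underpowered (power < 0.80)

Power calculation (one-sample t-test, normal approximation):
z_β = d · √n - z_{α/2}
z_β = 0.53 · √47 - 3.291
z_β = 0.53 · 6.856 - 3.291
z_β = 0.343

Power = Φ(z_β) = Φ(0.343) ≈ 0.634

Effect size d = 0.53 is medium by Cohen's convention (0.2/0.5/0.8).

Threshold: power ≥ 0.80 is conventionally adequate.
Power ≈ 0.63 → the study is underpowered (power < 0.80).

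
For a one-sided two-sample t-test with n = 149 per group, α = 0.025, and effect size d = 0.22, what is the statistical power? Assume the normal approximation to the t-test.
Power ≈ 0.48

Power calculation (two-sample t-test, normal approximation):
z_β = d · √(n/2) - z_α
z_β = 0.22 · √(149/2) - 1.960
z_β = 0.22 · 8.631 - 1.960
z_β = -0.061

Power = Φ(z_β) = Φ(-0.061) ≈ 0.476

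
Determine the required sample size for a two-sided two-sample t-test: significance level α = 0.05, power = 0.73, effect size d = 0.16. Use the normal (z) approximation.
n = 518 per group

Sample size formula (two-sample t-test, normal approximation):
n = 2 · ((z_{α/2} + z_β) / d)²

z_{α/2} = 1.960 (for α = 0.05, two-sided)
z_β = 0.613 (for power = 0.73)
d = 0.16

n = 2 · ((1.960 + 0.613) / 0.16)²
n = 2 · (16.081)²
n ≈ 517.20
Round up to the next whole number: n = 518 per group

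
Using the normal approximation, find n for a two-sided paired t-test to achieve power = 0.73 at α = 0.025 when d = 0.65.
n = 20 pairs

Sample size formula (paired t-test, normal approximation):
n = ((z_{α/2} + z_β) / d)²

z_{α/2} = 2.241 (for α = 0.025, two-sided)
z_β = 0.613 (for power = 0.73)
d = 0.65

n = ((2.241 + 0.613) / 0.65)²
n = (4.391)²
n ≈ 19.28
Round up to the next whole number: n = 20 pairs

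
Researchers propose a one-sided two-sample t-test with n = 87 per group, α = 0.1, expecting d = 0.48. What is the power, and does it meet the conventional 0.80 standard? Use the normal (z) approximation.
Power ≈ 0.97; the study is adequately powered (power ≥ 0.80)

Power calculation (two-sample t-test, normal approximation):
z_β = d · √(n/2) - z_α
z_β = 0.48 · √(87/2) - 1.282
z_β = 0.48 · 6.595 - 1.282
z_β = 1.884

Power = Φ(z_β) = Φ(1.884) ≈ 0.970

Effect size d = 0.48 is small by Cohen's convention (0.2/0.5/0.8).

Threshold: power ≥ 0.80 is conventionally adequate.
Power ≈ 0.97 → the study is adequately powered (power ≥ 0.80).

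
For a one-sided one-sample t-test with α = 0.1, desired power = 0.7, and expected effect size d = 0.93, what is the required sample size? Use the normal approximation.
n = 4

Sample size formula (one-sample t-test, normal approximation):
n = ((z_α + z_β) / d)²

z_α = 1.282 (for α = 0.1, one-sided)
z_β = 0.524 (for power = 0.7)
d = 0.93

n = ((1.282 + 0.524) / 0.93)²
n = (1.942)²
n ≈ 3.77
Round up to the next whole number: n = 4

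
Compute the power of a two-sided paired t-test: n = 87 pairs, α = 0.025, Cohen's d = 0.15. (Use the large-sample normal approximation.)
Power ≈ 0.20

Power calculation (paired t-test, normal approximation):
z_β = d · √n - z_{α/2}
z_β = 0.15 · √87 - 2.241
z_β = 0.15 · 9.327 - 2.241
z_β = -0.842

Power = Φ(z_β) = Φ(-0.842) ≈ 0.200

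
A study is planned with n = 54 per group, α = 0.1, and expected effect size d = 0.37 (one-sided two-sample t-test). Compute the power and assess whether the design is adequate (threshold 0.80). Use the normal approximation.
Power ≈ 0.74; the study is underpowered (power < 0.80)

Power calculation (two-sample t-test, normal approximation):
z_β = d · √(n/2) - z_α
z_β = 0.37 · √(54/2) - 1.282
z_β = 0.37 · 5.196 - 1.282
z_β = 0.641

Power = Φ(z_β) = Φ(0.641) ≈ 0.739

Effect size d = 0.37 is small by Cohen's convention (0.2/0.5/0.8).

Threshold: power ≥ 0.80 is conventionally adequate.
Power ≈ 0.74 → the study is underpowered (power < 0.80).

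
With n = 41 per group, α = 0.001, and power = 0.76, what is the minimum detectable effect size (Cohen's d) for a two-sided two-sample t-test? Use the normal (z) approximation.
d ≈ 0.88

Minimum detectable effect (two-sample t-test, normal approximation):
d = (z_{α/2} + z_β) / √(n/2)
d = (3.291 + 0.706) / √(41/2)
d = 3.997 / 4.528
d ≈ 0.88

By Cohen's convention (0.2 small / 0.5 medium / 0.8 large): large effect.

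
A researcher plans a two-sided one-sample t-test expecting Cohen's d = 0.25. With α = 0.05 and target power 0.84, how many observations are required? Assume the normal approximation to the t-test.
n = 140

Sample size formula (one-sample t-test, normal approximation):
n = ((z_{α/2} + z_β) / d)²

z_{α/2} = 1.960 (for α = 0.05, two-sided)
z_β = 0.994 (for power = 0.84)
d = 0.25

n = ((1.960 + 0.994) / 0.25)²
n = (11.816)²
n ≈ 139.62
Round up to the next whole number: n = 140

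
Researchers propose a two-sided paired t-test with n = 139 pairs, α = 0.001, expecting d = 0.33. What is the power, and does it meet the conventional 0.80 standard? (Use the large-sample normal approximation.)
Power ≈ 0.73; the study is underpowered (power < 0.80)

Power calculation (paired t-test, normal approximation):
z_β = d · √n - z_{α/2}
z_β = 0.33 · √139 - 3.291
z_β = 0.33 · 11.790 - 3.291
z_β = 0.600

Power = Φ(z_β) = Φ(0.600) ≈ 0.726

Effect size d = 0.33 is small by Cohen's convention (0.2/0.5/0.8).

Threshold: power ≥ 0.80 is conventionally adequate.
Power ≈ 0.73 → the study is underpowered (power < 0.80).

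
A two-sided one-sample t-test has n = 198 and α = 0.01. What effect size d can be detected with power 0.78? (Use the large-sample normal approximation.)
d ≈ 0.24

Minimum detectable effect (one-sample t-test, normal approximation):
d = (z_{α/2} + z_β) / √n
d = (2.576 + 0.772) / √198
d = 3.348 / 14.071
d ≈ 0.24

By Cohen's convention (0.2 small / 0.5 medium / 0.8 large): small effect.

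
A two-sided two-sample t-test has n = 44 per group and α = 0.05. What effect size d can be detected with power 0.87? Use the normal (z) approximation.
d ≈ 0.66

Minimum detectable effect (two-sample t-test, normal approximation):
d = (z_{α/2} + z_β) / √(n/2)
d = (1.960 + 1.126) / √(44/2)
d = 3.086 / 4.690
d ≈ 0.66

By Cohen's convention (0.2 small / 0.5 medium / 0.8 large): medium effect.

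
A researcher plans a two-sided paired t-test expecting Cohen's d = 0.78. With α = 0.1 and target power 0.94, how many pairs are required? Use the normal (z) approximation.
n = 17 pairs

Sample size formula (paired t-test, normal approximation):
n = ((z_{α/2} + z_β) / d)²

z_{α/2} = 1.645 (for α = 0.1, two-sided)
z_β = 1.555 (for power = 0.94)
d = 0.78

n = ((1.645 + 1.555) / 0.78)²
n = (4.103)²
n ≈ 16.83
Round up to the next whole number: n = 17 pairs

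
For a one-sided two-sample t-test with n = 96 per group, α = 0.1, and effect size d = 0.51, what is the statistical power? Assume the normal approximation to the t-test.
Power ≈ 0.99

Power calculation (two-sample t-test, normal approximation):
z_β = d · √(n/2) - z_α
z_β = 0.51 · √(96/2) - 1.282
z_β = 0.51 · 6.928 - 1.282
z_β = 2.252

Power = Φ(z_β) = Φ(2.252) ≈ 0.988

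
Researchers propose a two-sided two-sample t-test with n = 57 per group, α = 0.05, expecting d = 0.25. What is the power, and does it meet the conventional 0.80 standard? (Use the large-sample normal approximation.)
Power ≈ 0.27; the study is underpowered (power < 0.80)

Power calculation (two-sample t-test, normal approximation):
z_β = d · √(n/2) - z_{α/2}
z_β = 0.25 · √(57/2) - 1.960
z_β = 0.25 · 5.339 - 1.960
z_β = -0.625

Power = Φ(z_β) = Φ(-0.625) ≈ 0.266

Effect size d = 0.25 is small by Cohen's convention (0.2/0.5/0.8).

Threshold: power ≥ 0.80 is conventionally adequate.
Power ≈ 0.27 → the study is underpowered (power < 0.80).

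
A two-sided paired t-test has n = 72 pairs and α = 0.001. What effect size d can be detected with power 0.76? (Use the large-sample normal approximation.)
d ≈ 0.47

Minimum detectable effect (paired t-test, normal approximation):
d = (z_{α/2} + z_β) / √n
d = (3.291 + 0.706) / √72
d = 3.997 / 8.485
d ≈ 0.47

By Cohen's convention (0.2 small / 0.5 medium / 0.8 large): small effect.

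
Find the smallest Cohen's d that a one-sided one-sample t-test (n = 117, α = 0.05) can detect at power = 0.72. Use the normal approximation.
d ≈ 0.21

Minimum detectable effect (one-sample t-test, normal approximation):
d = (z_α + z_β) / √n
d = (1.645 + 0.583) / √117
d = 2.228 / 10.817
d ≈ 0.21

By Cohen's convention (0.2 small / 0.5 medium / 0.8 large): small effect.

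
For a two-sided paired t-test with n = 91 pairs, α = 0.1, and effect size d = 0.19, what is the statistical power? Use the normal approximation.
Power ≈ 0.57

Power calculation (paired t-test, normal approximation):
z_β = d · √n - z_{α/2}
z_β = 0.19 · √91 - 1.645
z_β = 0.19 · 9.539 - 1.645
z_β = 0.168

Power = Φ(z_β) = Φ(0.168) ≈ 0.567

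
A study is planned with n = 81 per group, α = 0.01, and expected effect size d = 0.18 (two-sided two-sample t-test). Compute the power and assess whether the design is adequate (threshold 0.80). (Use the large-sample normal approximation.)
Power ≈ 0.08; the study is underpowered (power < 0.80)

Power calculation (two-sample t-test, normal approximation):
z_β = d · √(n/2) - z_{α/2}
z_β = 0.18 · √(81/2) - 2.576
z_β = 0.18 · 6.364 - 2.576
z_β = -1.430

Power = Φ(z_β) = Φ(-1.430) ≈ 0.076

Effect size d = 0.18 is very small by Cohen's convention (0.2/0.5/0.8).

Threshold: power ≥ 0.80 is conventionally adequate.
Power ≈ 0.08 → the study is underpowered (power < 0.80).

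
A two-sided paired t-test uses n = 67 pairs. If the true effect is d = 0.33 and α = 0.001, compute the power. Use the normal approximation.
Power ≈ 0.28

Power calculation (paired t-test, normal approximation):
z_β = d · √n - z_{α/2}
z_β = 0.33 · √67 - 3.291
z_β = 0.33 · 8.185 - 3.291
z_β = -0.589

Power = Φ(z_β) = Φ(-0.589) ≈ 0.278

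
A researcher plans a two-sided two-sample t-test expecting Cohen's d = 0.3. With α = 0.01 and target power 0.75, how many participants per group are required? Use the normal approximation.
n = 235 per group

Sample size formula (two-sample t-test, normal approximation):
n = 2 · ((z_{α/2} + z_β) / d)²

z_{α/2} = 2.576 (for α = 0.01, two-sided)
z_β = 0.674 (for power = 0.75)
d = 0.3

n = 2 · ((2.576 + 0.674) / 0.3)²
n = 2 · (10.833)²
n ≈ 234.71
Round up to the next whole number: n = 235 per group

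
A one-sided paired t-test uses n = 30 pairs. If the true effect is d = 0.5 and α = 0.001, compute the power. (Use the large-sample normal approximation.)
Power ≈ 0.36

Power calculation (paired t-test, normal approximation):
z_β = d · √n - z_α
z_β = 0.5 · √30 - 3.090
z_β = 0.5 · 5.477 - 3.090
z_β = -0.352

Power = Φ(z_β) = Φ(-0.352) ≈ 0.363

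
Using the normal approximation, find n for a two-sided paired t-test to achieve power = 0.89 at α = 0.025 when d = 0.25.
n = 193 pairs

Sample size formula (paired t-test, normal approximation):
n = ((z_{α/2} + z_β) / d)²

z_{α/2} = 2.241 (for α = 0.025, two-sided)
z_β = 1.227 (for power = 0.89)
d = 0.25

n = ((2.241 + 1.227) / 0.25)²
n = (13.872)²
n ≈ 192.43
Round up to the next whole number: n = 193 pairs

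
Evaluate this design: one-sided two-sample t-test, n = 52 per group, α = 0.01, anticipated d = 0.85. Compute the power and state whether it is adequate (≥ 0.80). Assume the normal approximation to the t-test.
Power ≈ 0.98; the study is adequately powered (power ≥ 0.80)

Power calculation (two-sample t-test, normal approximation):
z_β = d · √(n/2) - z_α
z_β = 0.85 · √(52/2) - 2.326
z_β = 0.85 · 5.099 - 2.326
z_β = 2.008

Power = Φ(z_β) = Φ(2.008) ≈ 0.978

Effect size d = 0.85 is large by Cohen's convention (0.2/0.5/0.8).

Threshold: power ≥ 0.80 is conventionally adequate.
Power ≈ 0.98 → the study is adequately powered (power ≥ 0.80).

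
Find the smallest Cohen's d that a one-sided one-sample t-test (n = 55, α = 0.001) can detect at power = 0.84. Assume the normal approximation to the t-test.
d ≈ 0.55

Minimum detectable effect (one-sample t-test, normal approximation):
d = (z_α + z_β) / √n
d = (3.090 + 0.994) / √55
d = 4.085 / 7.416
d ≈ 0.55

By Cohen's convention (0.2 small / 0.5 medium / 0.8 large): medium effect.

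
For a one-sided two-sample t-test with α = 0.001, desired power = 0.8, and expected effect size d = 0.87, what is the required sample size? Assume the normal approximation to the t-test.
n = 41 per group

Sample size formula (two-sample t-test, normal approximation):
n = 2 · ((z_α + z_β) / d)²

z_α = 3.090 (for α = 0.001, one-sided)
z_β = 0.842 (for power = 0.8)
d = 0.87

n = 2 · ((3.090 + 0.842) / 0.87)²
n = 2 · (4.520)²
n ≈ 40.86
Round up to the next whole number: n = 41 per group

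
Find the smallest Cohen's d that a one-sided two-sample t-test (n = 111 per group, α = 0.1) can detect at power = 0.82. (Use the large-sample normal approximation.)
d ≈ 0.29

Minimum detectable effect (two-sample t-test, normal approximation):
d = (z_α + z_β) / √(n/2)
d = (1.282 + 0.915) / √(111/2)
d = 2.197 / 7.450
d ≈ 0.29

By Cohen's convention (0.2 small / 0.5 medium / 0.8 large): small effect.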